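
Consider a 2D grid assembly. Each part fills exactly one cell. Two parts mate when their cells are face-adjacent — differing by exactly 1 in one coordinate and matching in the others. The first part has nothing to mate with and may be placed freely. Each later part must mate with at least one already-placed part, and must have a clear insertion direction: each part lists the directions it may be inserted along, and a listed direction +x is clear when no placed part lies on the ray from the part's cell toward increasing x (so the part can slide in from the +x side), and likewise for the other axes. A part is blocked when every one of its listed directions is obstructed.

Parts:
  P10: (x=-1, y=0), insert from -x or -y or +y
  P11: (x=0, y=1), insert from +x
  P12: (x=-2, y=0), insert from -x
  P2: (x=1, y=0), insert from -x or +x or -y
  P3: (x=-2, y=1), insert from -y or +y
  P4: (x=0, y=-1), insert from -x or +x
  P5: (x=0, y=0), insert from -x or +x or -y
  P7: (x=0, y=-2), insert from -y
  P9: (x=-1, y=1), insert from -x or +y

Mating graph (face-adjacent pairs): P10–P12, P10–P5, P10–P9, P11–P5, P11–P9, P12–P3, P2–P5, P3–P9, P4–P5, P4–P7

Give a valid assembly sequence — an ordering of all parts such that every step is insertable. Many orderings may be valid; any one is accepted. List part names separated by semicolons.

1. P4@(0, -1) [-x clear] — {P4}
2. P7@(0, -2) [-y clear] — {P4, P7}
3. P5@(0, 0) [-x clear] — {P4, P5, P7}
4. P10@(-1, 0) [-x clear] — {P10, P4, P5, P7}
5. P12@(-2, 0) [-x clear] — {P10, P12, P4, P5, P7}
6. P9@(-1, 1) [-x clear] — {P10, P12, P4, P5, P7, P9}
7. P3@(-2, 1) [+y clear] — {P10, P12, P3, P4, P5, P7, P9}
8. P2@(1, 0) [+x clear] — {P10, P12, P2, P3, P4, P5, P7, P9}
9. P11@(0, 1) [+x clear] — {P10, P11, P12, P2, P3, P4, P5, P7, P9}

P4; P7; P5; P10; P12; P9; P3; P2; P11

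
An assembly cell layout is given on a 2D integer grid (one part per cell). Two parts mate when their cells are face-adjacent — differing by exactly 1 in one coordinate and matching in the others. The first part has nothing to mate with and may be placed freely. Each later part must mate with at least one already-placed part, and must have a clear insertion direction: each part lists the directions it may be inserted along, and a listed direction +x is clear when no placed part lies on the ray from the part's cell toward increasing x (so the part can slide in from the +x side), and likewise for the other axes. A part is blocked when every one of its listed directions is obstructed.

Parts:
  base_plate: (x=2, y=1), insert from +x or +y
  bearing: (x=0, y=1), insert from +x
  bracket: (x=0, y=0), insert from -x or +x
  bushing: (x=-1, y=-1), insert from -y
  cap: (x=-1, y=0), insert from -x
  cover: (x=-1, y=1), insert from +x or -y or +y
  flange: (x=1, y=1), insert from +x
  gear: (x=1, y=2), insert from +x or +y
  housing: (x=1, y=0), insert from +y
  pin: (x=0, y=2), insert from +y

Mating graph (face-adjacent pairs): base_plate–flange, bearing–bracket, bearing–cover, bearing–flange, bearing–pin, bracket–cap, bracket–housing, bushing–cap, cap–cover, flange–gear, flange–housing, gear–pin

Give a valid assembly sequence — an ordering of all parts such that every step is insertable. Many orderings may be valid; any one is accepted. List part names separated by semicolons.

cap; cover; bearing; bushing; pin; bracket; housing; gear; flange; base_plate

1. cap@(-1, 0) [-x clear] — {cap}
2. cover@(-1, 1) [+x clear] — {cap, cover}
3. bearing@(0, 1) [+x clear] — {bearing, cap, cover}
4. bushing@(-1, -1) [-y clear] — {bearing, bushing, cap, cover}
5. pin@(0, 2) [+y clear] — {bearing, bushing, cap, cover, pin}
6. bracket@(0, 0) [+x clear] — {bearing, bracket, bushing, cap, cover, pin}
7. housing@(1, 0) [+y clear] — {bearing, bracket, bushing, cap, cover, housing, pin}
8. gear@(1, 2) [+x clear] — {bearing, bracket, bushing, cap, cover, gear, housing, pin}
9. flange@(1, 1) [+x clear] — {bearing, bracket, bushing, cap, cover, flange, gear, housing, pin}
10. base_plate@(2, 1) [+x clear] — {base_plate, bearing, bracket, bushing, cap, cover, flange, gear, housing, pin}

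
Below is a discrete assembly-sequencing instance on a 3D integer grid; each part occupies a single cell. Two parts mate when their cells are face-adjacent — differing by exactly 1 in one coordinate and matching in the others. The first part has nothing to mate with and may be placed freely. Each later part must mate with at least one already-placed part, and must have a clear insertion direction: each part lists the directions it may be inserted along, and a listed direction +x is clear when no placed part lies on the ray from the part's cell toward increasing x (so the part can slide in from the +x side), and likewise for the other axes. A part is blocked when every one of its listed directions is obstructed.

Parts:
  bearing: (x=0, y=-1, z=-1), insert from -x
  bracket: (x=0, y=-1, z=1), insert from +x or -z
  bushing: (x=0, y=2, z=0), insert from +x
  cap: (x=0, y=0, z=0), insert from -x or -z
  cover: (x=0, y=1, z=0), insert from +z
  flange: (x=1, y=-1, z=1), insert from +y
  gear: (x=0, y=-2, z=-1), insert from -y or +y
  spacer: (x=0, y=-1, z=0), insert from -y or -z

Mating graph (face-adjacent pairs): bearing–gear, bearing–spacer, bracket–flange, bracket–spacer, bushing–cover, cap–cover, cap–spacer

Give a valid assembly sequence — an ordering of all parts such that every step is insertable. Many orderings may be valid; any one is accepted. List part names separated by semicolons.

1. gear@(0, -2, -1) [-y clear] — {gear}
2. bearing@(0, -1, -1) [-x clear] — {bearing, gear}
3. spacer@(0, -1, 0) [-y clear] — {bearing, gear, spacer}
4. cap@(0, 0, 0) [-x clear] — {bearing, cap, gear, spacer}
5. cover@(0, 1, 0) [+z clear] — {bearing, cap, cover, gear, spacer}
6. bushing@(0, 2, 0) [+x clear] — {bearing, bushing, cap, cover, gear, spacer}
7. bracket@(0, -1, 1) [+x clear] — {bearing, bracket, bushing, cap, cover, gear, spacer}
8. flange@(1, -1, 1) [+y clear] — {bearing, bracket, bushing, cap, cover, flange, gear, spacer}

gear; bearing; spacer; cap; cover; bushing; bracket; flange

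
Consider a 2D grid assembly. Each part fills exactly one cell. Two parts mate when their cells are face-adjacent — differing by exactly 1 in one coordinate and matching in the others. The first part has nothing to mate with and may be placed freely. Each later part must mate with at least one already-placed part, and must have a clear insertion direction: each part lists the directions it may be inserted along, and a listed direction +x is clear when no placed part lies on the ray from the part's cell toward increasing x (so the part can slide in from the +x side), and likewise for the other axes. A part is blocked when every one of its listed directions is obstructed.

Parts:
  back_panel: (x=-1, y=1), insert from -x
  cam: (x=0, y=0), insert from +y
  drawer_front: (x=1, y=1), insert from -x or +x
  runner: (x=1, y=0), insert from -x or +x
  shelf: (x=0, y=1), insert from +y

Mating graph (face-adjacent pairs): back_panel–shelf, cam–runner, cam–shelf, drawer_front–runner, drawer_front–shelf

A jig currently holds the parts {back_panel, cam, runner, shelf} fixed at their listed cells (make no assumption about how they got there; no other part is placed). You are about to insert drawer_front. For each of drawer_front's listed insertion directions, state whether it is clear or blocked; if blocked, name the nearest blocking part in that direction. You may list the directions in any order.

+x: clear; -x: blocked by shelf

-x: nearest on ray is shelf@(0, 1) ⇒ blocked
+x: ray from drawer_front(1, 1) has no placed part ⇒ clear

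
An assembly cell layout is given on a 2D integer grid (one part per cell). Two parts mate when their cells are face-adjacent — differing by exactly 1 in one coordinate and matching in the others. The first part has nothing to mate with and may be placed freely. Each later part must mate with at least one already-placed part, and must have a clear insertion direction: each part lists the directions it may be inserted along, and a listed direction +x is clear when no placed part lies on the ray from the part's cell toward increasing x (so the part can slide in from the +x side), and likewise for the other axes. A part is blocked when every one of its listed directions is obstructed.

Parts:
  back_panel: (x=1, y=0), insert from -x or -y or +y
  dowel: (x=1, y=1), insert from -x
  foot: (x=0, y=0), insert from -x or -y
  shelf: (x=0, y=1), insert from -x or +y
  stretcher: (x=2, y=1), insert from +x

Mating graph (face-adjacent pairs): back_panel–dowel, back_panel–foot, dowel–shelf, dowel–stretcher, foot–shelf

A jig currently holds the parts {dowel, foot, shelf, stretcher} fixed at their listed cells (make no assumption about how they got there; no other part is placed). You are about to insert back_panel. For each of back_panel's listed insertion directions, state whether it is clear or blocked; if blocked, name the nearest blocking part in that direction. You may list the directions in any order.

-x: nearest on ray is foot@(0, 0) ⇒ blocked
-y: ray from back_panel(1, 0) has no placed part ⇒ clear
+y: nearest on ray is dowel@(1, 1) ⇒ blocked

+y: blocked by dowel; -x: blocked by foot; -y: clear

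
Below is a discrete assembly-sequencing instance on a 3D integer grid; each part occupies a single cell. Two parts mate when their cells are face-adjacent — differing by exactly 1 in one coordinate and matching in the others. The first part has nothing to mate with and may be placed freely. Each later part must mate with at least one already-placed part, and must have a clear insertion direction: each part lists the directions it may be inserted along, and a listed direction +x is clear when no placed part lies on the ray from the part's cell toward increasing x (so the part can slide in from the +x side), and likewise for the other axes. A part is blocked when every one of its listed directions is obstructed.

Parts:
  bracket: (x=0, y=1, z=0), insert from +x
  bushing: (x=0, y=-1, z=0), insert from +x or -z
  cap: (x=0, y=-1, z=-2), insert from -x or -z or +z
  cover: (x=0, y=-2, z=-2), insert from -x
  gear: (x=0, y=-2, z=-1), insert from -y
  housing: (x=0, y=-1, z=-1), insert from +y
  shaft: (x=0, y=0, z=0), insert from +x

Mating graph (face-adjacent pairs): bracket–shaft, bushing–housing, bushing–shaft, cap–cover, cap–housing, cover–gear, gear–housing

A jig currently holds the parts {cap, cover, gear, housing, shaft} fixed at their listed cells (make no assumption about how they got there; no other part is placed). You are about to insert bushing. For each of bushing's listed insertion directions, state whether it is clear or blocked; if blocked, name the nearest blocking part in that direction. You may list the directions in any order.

+x: ray from bushing(0, -1, 0) has no placed part ⇒ clear
-z: nearest on ray is housing@(0, -1, -1) ⇒ blocked

+x: clear; -z: blocked by housing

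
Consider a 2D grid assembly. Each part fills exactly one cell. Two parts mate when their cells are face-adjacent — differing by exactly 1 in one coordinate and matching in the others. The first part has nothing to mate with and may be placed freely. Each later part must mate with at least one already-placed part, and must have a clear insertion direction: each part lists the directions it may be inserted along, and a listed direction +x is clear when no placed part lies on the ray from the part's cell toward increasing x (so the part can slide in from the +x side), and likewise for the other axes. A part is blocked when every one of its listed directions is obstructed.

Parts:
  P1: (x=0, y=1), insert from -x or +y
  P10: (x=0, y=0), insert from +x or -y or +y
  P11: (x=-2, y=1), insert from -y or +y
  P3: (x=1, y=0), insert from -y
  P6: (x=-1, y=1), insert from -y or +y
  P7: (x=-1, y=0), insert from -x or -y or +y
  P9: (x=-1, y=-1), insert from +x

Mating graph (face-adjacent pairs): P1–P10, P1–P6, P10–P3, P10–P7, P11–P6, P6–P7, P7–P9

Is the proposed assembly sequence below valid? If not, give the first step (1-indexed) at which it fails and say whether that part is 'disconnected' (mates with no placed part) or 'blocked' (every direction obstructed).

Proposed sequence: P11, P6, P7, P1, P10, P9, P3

Valid

1. P11@(-2, 1) [-y clear] — {P11}
2. P6@(-1, 1) [-y clear] — {P11, P6}
3. P7@(-1, 0) [-x clear] — {P11, P6, P7}
4. P1@(0, 1) [+y clear] — {P1, P11, P6, P7}
5. P10@(0, 0) [+x clear] — {P1, P10, P11, P6, P7}
6. P9@(-1, -1) [+x clear] — {P1, P10, P11, P6, P7, P9}
7. P3@(1, 0) [-y clear] — {P1, P10, P11, P3, P6, P7, P9}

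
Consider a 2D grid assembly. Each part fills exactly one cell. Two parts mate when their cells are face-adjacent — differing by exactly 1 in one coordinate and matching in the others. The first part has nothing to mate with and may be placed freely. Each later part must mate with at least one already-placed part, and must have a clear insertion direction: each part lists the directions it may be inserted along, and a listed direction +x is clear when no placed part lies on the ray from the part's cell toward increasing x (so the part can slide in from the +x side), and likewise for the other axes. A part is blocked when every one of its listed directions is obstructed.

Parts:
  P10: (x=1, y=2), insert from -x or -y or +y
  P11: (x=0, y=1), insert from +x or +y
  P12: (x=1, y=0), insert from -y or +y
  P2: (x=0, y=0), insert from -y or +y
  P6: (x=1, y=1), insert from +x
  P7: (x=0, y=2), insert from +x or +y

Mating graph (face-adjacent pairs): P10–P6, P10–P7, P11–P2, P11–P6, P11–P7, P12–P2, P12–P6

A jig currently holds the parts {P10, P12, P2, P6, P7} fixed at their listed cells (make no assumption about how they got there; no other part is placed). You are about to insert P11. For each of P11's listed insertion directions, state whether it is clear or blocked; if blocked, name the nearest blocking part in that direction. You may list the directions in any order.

+x: blocked by P6; +y: blocked by P7

+x: nearest on ray is P6@(1, 1) ⇒ blocked
+y: nearest on ray is P7@(0, 2) ⇒ blocked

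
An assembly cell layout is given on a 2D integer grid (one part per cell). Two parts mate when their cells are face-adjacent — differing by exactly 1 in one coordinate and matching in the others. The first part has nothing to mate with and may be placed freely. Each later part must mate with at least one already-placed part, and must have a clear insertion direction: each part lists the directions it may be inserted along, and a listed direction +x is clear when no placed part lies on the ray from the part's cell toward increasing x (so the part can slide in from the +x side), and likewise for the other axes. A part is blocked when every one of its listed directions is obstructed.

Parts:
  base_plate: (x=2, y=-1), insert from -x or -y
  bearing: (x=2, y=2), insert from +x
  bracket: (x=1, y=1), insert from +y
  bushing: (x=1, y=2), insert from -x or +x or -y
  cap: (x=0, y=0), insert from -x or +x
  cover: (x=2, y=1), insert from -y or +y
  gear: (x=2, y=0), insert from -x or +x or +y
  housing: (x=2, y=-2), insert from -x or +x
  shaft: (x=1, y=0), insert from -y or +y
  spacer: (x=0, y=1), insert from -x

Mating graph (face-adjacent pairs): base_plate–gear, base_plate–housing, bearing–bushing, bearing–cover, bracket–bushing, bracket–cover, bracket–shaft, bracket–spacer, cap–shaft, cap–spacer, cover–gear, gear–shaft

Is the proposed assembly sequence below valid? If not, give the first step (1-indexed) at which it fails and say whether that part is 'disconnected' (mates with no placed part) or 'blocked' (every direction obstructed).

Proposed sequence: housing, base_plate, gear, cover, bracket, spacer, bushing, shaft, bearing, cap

Valid

1. housing@(2, -2) [-x clear] — {housing}
2. base_plate@(2, -1) [-x clear] — {base_plate, housing}
3. gear@(2, 0) [-x clear] — {base_plate, gear, housing}
4. cover@(2, 1) [+y clear] — {base_plate, cover, gear, housing}
5. bracket@(1, 1) [+y clear] — {base_plate, bracket, cover, gear, housing}
6. spacer@(0, 1) [-x clear] — {base_plate, bracket, cover, gear, housing, spacer}
7. bushing@(1, 2) [-x clear] — {base_plate, bracket, bushing, cover, gear, housing, spacer}
8. shaft@(1, 0) [-y clear] — {base_plate, bracket, bushing, cover, gear, housing, shaft, spacer}
9. bearing@(2, 2) [+x clear] — {base_plate, bearing, bracket, bushing, cover, gear, housing, shaft, spacer}
10. cap@(0, 0) [-x clear] — {base_plate, bearing, bracket, bushing, cap, cover, gear, housing, shaft, spacer}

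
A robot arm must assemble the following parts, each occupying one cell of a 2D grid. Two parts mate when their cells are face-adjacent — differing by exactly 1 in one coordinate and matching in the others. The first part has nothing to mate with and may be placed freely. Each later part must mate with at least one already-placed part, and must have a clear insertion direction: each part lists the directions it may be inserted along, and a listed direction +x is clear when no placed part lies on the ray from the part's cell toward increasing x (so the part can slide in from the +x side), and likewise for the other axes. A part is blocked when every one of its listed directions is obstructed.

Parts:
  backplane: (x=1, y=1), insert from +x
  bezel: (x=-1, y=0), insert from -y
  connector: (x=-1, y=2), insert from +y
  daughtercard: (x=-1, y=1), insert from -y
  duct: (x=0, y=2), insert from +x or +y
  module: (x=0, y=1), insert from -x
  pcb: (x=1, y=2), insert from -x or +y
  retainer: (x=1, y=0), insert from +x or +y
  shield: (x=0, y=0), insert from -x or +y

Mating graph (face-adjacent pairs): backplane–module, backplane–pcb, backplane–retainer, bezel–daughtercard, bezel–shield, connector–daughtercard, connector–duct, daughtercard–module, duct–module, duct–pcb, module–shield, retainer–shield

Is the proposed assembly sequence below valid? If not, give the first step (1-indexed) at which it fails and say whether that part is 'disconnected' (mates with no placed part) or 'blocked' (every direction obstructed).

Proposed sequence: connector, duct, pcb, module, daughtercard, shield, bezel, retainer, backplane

1. connector@(-1, 2) [+y clear] — {connector}
2. duct@(0, 2) [+x clear] — {connector, duct}
3. pcb@(1, 2) [+y clear] — {connector, duct, pcb}
4. module@(0, 1) [-x clear] — {connector, duct, module, pcb}
5. daughtercard@(-1, 1) [-y clear] — {connector, daughtercard, duct, module, pcb}
6. shield@(0, 0) [-x clear] — {connector, daughtercard, duct, module, pcb, shield}
7. bezel@(-1, 0) [-y clear] — {bezel, connector, daughtercard, duct, module, pcb, shield}
8. retainer@(1, 0) [+x clear] — {bezel, connector, daughtercard, duct, module, pcb, retainer, shield}
9. backplane@(1, 1) [+x clear] — {backplane, bezel, connector, daughtercard, duct, module, pcb, retainer, shield}

Valid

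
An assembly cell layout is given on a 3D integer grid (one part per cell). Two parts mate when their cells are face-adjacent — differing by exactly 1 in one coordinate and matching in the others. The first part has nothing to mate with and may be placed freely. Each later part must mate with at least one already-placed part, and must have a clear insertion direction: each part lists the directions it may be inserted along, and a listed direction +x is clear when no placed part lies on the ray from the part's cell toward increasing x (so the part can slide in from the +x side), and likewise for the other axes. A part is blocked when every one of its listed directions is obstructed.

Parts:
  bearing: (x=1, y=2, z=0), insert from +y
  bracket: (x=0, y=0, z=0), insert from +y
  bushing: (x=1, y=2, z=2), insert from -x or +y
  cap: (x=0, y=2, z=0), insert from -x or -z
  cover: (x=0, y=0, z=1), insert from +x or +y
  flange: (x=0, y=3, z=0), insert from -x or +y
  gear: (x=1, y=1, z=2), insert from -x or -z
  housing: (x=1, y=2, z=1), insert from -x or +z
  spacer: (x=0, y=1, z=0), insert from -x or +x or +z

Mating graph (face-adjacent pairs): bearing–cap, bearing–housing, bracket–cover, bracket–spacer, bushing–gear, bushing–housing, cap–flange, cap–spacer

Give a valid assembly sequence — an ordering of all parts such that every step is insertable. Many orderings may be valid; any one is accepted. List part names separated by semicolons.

bracket; cover; spacer; cap; flange; bearing; housing; bushing; gear

1. bracket@(0, 0, 0) [+y clear] — {bracket}
2. cover@(0, 0, 1) [+x clear] — {bracket, cover}
3. spacer@(0, 1, 0) [-x clear] — {bracket, cover, spacer}
4. cap@(0, 2, 0) [-x clear] — {bracket, cap, cover, spacer}
5. flange@(0, 3, 0) [-x clear] — {bracket, cap, cover, flange, spacer}
6. bearing@(1, 2, 0) [+y clear] — {bearing, bracket, cap, cover, flange, spacer}
7. housing@(1, 2, 1) [-x clear] — {bearing, bracket, cap, cover, flange, housing, spacer}
8. bushing@(1, 2, 2) [-x clear] — {bearing, bracket, bushing, cap, cover, flange, housing, spacer}
9. gear@(1, 1, 2) [-x clear] — {bearing, bracket, bushing, cap, cover, flange, gear, housing, spacer}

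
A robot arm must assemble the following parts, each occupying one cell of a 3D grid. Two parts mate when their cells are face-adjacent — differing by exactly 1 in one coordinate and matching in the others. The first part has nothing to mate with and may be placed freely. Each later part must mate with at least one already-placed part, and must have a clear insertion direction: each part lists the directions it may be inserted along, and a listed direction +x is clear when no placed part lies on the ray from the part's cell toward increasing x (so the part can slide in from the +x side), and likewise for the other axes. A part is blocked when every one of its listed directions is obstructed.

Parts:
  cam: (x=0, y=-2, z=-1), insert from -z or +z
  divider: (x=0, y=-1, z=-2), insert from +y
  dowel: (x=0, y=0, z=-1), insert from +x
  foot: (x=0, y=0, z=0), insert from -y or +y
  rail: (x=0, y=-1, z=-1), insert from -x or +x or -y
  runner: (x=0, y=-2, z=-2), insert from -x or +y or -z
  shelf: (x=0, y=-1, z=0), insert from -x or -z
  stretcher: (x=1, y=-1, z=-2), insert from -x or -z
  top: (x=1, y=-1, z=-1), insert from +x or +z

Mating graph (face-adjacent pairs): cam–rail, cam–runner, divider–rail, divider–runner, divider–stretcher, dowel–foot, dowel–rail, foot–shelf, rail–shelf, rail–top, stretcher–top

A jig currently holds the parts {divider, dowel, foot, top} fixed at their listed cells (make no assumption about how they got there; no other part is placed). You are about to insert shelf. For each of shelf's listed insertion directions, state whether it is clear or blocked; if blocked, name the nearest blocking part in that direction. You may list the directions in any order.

-x: clear; -z: blocked by divider

-x: ray from shelf(0, -1, 0) has no placed part ⇒ clear
-z: nearest on ray is divider@(0, -1, -2) ⇒ blocked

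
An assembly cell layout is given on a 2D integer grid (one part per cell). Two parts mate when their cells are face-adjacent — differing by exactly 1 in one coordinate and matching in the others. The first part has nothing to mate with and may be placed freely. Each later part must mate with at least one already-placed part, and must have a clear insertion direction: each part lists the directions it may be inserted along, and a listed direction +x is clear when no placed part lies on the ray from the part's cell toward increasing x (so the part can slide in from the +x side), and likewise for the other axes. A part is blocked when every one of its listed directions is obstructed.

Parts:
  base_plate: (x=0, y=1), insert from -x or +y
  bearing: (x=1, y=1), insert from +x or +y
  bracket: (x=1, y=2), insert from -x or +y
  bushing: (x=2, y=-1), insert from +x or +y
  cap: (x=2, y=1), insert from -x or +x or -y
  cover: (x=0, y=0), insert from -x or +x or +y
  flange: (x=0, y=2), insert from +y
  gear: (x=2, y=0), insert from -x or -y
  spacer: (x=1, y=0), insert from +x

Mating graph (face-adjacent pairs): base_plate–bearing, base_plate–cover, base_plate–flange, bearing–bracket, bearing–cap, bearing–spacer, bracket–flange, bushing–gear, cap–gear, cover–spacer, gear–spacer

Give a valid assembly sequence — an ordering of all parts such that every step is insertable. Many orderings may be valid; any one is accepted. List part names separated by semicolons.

1. bracket@(1, 2) [-x clear] — {bracket}
2. bearing@(1, 1) [+x clear] — {bearing, bracket}
3. cap@(2, 1) [+x clear] — {bearing, bracket, cap}
4. spacer@(1, 0) [+x clear] — {bearing, bracket, cap, spacer}
5. flange@(0, 2) [+y clear] — {bearing, bracket, cap, flange, spacer}
6. base_plate@(0, 1) [-x clear] — {base_plate, bearing, bracket, cap, flange, spacer}
7. gear@(2, 0) [-y clear] — {base_plate, bearing, bracket, cap, flange, gear, spacer}
8. bushing@(2, -1) [+x clear] — {base_plate, bearing, bracket, bushing, cap, flange, gear, spacer}
9. cover@(0, 0) [-x clear] — {base_plate, bearing, bracket, bushing, cap, cover, flange, gear, spacer}

bracket; bearing; cap; spacer; flange; base_plate; gear; bushing; cover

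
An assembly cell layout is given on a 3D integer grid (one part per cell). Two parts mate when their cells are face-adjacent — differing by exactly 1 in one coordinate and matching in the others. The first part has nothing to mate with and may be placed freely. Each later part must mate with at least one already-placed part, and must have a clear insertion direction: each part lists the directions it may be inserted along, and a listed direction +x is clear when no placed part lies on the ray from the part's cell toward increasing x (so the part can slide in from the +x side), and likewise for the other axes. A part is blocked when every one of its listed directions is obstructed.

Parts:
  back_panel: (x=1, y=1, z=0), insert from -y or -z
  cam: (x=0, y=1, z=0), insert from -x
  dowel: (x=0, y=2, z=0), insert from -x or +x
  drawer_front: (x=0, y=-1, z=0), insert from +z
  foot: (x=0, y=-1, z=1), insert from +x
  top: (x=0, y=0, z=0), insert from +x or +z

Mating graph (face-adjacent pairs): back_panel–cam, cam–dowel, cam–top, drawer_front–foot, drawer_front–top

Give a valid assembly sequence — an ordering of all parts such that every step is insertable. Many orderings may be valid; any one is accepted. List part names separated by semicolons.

1. cam@(0, 1, 0) [-x clear] — {cam}
2. back_panel@(1, 1, 0) [-y clear] — {back_panel, cam}
3. top@(0, 0, 0) [+x clear] — {back_panel, cam, top}
4. dowel@(0, 2, 0) [-x clear] — {back_panel, cam, dowel, top}
5. drawer_front@(0, -1, 0) [+z clear] — {back_panel, cam, dowel, drawer_front, top}
6. foot@(0, -1, 1) [+x clear] — {back_panel, cam, dowel, drawer_front, foot, top}

cam; back_panel; top; dowel; drawer_front; foot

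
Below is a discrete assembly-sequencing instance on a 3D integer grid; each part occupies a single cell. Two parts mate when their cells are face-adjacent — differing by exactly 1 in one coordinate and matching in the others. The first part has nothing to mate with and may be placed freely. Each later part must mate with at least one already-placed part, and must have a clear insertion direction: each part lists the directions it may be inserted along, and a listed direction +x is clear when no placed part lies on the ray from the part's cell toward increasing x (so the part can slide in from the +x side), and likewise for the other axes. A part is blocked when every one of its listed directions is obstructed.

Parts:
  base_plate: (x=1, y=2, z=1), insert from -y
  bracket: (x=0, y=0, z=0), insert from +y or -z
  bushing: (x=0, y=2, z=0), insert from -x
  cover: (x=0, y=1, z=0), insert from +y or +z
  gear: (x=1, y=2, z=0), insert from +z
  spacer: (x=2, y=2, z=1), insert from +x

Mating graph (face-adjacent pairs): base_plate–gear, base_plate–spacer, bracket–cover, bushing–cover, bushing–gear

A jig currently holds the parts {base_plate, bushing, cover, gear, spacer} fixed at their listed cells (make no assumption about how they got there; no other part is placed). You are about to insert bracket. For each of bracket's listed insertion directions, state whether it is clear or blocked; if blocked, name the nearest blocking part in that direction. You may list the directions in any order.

+y: nearest on ray is cover@(0, 1, 0) ⇒ blocked
-z: ray from bracket(0, 0, 0) has no placed part ⇒ clear

+y: blocked by cover; -z: clear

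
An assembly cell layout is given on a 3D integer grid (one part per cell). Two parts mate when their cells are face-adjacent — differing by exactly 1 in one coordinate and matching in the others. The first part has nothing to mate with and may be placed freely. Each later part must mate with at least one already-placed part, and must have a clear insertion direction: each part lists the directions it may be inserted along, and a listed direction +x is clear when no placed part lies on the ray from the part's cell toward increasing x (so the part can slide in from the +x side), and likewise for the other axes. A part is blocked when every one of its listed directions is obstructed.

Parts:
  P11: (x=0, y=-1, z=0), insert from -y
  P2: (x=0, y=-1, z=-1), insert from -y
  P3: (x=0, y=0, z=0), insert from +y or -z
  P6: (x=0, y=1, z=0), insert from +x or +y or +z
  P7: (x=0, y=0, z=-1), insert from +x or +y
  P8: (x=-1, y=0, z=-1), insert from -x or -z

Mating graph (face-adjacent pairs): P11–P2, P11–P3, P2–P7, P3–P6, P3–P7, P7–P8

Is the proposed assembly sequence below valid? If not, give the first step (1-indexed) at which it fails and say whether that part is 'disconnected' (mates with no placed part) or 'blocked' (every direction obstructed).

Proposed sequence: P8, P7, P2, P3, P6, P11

1. P8@(-1, 0, -1) [-x clear] — {P8}
2. P7@(0, 0, -1) [+x clear] — {P7, P8}
3. P2@(0, -1, -1) [-y clear] — {P2, P7, P8}
4. P3@(0, 0, 0) [+y clear] — {P2, P3, P7, P8}
5. P6@(0, 1, 0) [+x clear] — {P2, P3, P6, P7, P8}
6. P11@(0, -1, 0) [-y clear] — {P11, P2, P3, P6, P7, P8}

Valid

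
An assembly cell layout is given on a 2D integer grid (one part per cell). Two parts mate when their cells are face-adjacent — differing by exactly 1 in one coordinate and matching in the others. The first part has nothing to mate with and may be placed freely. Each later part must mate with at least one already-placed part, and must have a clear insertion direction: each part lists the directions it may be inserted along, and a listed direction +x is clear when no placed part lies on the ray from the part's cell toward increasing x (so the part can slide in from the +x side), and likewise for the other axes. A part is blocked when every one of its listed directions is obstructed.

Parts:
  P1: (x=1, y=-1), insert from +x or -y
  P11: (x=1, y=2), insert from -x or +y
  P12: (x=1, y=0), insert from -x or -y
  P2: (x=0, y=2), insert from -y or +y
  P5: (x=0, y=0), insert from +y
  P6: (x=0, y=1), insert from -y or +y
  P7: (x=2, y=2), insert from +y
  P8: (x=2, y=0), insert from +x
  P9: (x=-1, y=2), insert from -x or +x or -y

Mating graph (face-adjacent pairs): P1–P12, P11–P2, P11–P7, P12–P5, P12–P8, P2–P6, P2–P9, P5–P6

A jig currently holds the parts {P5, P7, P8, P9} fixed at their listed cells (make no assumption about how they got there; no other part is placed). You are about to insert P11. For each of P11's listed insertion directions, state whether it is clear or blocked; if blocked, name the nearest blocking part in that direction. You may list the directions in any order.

+y: clear; -x: blocked by P9

-x: nearest on ray is P9@(-1, 2) ⇒ blocked
+y: ray from P11(1, 2) has no placed part ⇒ clear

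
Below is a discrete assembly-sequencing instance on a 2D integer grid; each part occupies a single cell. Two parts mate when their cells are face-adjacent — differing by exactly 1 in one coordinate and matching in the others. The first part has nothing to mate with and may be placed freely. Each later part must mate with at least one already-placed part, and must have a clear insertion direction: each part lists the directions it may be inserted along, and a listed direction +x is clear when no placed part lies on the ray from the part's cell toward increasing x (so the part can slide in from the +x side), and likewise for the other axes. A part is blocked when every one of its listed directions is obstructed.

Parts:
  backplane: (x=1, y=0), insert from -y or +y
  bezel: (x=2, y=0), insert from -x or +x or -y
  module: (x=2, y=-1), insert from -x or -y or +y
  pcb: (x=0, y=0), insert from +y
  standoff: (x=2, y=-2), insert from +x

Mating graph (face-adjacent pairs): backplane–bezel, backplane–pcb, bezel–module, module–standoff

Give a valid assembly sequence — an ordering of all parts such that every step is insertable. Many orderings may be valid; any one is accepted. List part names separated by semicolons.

1. module@(2, -1) [-x clear] — {module}
2. standoff@(2, -2) [+x clear] — {module, standoff}
3. bezel@(2, 0) [-x clear] — {bezel, module, standoff}
4. backplane@(1, 0) [-y clear] — {backplane, bezel, module, standoff}
5. pcb@(0, 0) [+y clear] — {backplane, bezel, module, pcb, standoff}

module; standoff; bezel; backplane; pcb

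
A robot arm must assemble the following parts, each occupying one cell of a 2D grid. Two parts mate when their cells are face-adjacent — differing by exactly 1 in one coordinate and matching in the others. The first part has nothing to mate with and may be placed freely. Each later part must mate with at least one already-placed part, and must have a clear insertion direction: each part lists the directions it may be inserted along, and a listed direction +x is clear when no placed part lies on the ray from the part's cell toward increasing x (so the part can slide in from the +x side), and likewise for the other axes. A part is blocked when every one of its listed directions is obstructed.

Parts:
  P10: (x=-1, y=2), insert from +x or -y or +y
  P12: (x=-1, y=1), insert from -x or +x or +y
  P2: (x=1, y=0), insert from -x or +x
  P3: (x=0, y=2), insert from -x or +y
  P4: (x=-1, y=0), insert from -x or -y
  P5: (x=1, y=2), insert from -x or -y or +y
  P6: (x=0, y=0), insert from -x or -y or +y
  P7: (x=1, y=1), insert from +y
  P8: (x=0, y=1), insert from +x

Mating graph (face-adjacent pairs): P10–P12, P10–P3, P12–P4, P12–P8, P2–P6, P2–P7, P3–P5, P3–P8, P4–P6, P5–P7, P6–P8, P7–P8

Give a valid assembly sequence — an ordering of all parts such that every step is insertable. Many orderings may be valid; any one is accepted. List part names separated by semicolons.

P3; P8; P6; P4; P2; P12; P7; P10; P5

1. P3@(0, 2) [-x clear] — {P3}
2. P8@(0, 1) [+x clear] — {P3, P8}
3. P6@(0, 0) [-x clear] — {P3, P6, P8}
4. P4@(-1, 0) [-x clear] — {P3, P4, P6, P8}
5. P2@(1, 0) [+x clear] — {P2, P3, P4, P6, P8}
6. P12@(-1, 1) [-x clear] — {P12, P2, P3, P4, P6, P8}
7. P7@(1, 1) [+y clear] — {P12, P2, P3, P4, P6, P7, P8}
8. P10@(-1, 2) [+y clear] — {P10, P12, P2, P3, P4, P6, P7, P8}
9. P5@(1, 2) [+y clear] — {P10, P12, P2, P3, P4, P5, P6, P7, P8}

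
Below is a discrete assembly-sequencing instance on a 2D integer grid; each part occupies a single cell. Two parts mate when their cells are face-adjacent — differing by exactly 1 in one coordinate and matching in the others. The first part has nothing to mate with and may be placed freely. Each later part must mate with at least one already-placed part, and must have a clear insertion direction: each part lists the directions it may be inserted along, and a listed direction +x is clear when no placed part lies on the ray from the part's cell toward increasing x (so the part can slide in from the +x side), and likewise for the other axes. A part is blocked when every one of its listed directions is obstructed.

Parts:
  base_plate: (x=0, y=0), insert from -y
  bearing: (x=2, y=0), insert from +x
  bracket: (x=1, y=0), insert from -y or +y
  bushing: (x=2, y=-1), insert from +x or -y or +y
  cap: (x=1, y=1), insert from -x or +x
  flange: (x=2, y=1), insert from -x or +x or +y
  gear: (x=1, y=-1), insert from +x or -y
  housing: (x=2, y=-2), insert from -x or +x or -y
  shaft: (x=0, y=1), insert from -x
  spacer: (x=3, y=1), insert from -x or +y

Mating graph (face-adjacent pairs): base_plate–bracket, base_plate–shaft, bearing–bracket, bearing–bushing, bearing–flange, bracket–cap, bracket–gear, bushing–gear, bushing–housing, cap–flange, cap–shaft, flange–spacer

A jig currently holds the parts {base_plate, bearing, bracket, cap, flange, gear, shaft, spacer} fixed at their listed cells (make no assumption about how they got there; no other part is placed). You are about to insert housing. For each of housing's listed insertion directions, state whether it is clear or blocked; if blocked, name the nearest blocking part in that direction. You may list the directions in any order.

+x: clear; -x: clear; -y: clear

-x: ray from housing(2, -2) has no placed part ⇒ clear
+x: ray from housing(2, -2) has no placed part ⇒ clear
-y: ray from housing(2, -2) has no placed part ⇒ clear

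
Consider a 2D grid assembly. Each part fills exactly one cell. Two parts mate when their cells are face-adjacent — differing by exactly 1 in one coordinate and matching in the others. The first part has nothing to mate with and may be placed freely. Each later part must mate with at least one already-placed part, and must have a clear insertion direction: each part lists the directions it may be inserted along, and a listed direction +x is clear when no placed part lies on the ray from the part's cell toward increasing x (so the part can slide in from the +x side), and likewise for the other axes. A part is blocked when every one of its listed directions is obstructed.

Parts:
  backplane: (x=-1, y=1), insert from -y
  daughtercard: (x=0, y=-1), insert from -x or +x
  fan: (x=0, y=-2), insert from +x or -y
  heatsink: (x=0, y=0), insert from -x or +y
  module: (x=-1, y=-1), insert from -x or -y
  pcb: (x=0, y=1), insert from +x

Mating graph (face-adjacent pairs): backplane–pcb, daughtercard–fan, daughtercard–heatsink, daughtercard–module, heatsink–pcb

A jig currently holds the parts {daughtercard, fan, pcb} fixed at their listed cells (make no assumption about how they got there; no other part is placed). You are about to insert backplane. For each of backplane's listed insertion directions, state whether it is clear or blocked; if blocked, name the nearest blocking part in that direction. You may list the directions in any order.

-y: clear

-y: ray from backplane(-1, 1) has no placed part ⇒ clear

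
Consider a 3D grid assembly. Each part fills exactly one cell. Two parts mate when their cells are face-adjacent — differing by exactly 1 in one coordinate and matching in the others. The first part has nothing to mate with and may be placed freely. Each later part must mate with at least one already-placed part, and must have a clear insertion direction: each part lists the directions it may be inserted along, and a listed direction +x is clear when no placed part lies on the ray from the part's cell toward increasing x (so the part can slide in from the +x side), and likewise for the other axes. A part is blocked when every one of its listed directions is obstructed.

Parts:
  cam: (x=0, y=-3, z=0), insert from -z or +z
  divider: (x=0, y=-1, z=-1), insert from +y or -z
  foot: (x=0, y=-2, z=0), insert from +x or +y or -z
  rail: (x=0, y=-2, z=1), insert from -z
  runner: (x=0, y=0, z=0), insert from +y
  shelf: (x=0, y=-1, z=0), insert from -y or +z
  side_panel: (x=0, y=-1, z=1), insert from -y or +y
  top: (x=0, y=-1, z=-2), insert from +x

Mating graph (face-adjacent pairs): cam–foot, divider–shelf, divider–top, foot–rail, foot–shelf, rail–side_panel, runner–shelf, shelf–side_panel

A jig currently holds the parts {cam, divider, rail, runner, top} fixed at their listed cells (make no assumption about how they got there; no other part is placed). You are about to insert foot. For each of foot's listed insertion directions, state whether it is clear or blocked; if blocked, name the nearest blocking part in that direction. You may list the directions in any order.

+x: clear; +y: blocked by runner; -z: clear

+x: ray from foot(0, -2, 0) has no placed part ⇒ clear
+y: nearest on ray is runner@(0, 0, 0) ⇒ blocked
-z: ray from foot(0, -2, 0) has no placed part ⇒ clear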